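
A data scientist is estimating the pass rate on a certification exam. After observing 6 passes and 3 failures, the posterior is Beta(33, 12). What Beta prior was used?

Under Beta–binomial conjugacy the posterior parameters are (a+s, b+f).
So a = 33 − 6 = 27 and b = 12 − 3 = 9.

Beta(27, 9)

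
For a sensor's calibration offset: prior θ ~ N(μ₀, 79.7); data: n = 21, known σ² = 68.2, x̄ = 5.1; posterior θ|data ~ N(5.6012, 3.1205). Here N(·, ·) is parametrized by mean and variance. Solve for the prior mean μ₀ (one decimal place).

With known observation variance, the Normal–Normal posterior has precision τ_n = τ₀ + n/σ² and mean μ_n = (τ₀μ₀ + (n/σ²)x̄)/τ_n.
Here τ₀ = 1/79.7 = 0.012547 and τ_data = 21/68.2 = 0.307918, so τ_n = 0.320465.
Rearranging for μ₀: μ₀ = (μ_n·τ_n − τ_data·x̄)/τ₀ = (5.6012·0.320465 − 0.307918·5.1) / 0.012547 = 0.224607/0.012547 ≈ 17.9.

μ₀ = 17.9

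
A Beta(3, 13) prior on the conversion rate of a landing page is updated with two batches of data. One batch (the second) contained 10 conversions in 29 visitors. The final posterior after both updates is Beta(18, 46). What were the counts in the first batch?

5 conversions and 14 bounces

Sequential conjugate updates are equivalent to a single update on the pooled data, so total successes = posterior α − prior α and total failures = posterior β − prior β.
Total across both batches: 18−3=15 conversions, 46−13=33 bounces.
Subtract the second batch: 15−10=5 conversions and 33−19=14 bounces.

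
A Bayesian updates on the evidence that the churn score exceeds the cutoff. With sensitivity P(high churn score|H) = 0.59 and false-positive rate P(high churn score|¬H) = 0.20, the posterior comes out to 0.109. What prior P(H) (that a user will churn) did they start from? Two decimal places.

Bayes' rule in odds form gives O(H|E) = O(H)·[P(E|H)/P(E|¬H)], hence O(H) = O(H|E)/LR.
Posterior odds = 0.109/(1−0.109) = 0.1223. LR = 0.59/0.20 = 2.9500.
Prior odds = 0.1223/2.9500 = 0.0415, so P(H) = 0.0415/(1+0.0415) ≈ 0.04.

P(H) = 0.04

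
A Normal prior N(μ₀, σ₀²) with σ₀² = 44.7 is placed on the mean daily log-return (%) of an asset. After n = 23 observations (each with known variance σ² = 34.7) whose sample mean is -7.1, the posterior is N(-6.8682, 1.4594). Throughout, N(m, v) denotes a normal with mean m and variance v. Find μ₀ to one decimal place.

μ₀ = 0.0

With known observation variance, the Normal–Normal posterior has precision τ_n = τ₀ + n/σ² and mean μ_n = (τ₀μ₀ + (n/σ²)x̄)/τ_n.
Here τ₀ = 1/44.7 = 0.022371 and τ_data = 23/34.7 = 0.662824, so τ_n = 0.685195.
Rearranging for μ₀: μ₀ = (μ_n·τ_n − τ_data·x̄)/τ₀ = (-6.8682·0.685195 − 0.662824·-7.1) / 0.022371 = -0.000006/0.022371 ≈ 0.0.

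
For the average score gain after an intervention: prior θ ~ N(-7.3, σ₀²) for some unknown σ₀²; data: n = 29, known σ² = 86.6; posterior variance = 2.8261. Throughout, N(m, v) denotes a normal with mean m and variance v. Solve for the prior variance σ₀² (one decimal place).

Posterior precision equals prior precision plus data precision: 1/σ_n² = 1/σ₀² + n/σ².
So 1/σ₀² = 1/2.8261 − 29/86.6 = 0.353845 − 0.334873 = 0.018972.
Hence σ₀² = 1/0.018972 ≈ 52.7.

σ₀² = 52.7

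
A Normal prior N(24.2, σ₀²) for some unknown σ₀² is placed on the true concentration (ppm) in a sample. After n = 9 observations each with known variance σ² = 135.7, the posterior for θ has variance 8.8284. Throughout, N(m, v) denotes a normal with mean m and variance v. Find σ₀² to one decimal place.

σ₀² = 21.3

Posterior precision equals prior precision plus data precision: 1/σ_n² = 1/σ₀² + n/σ².
So 1/σ₀² = 1/8.8284 − 9/135.7 = 0.113271 − 0.066323 = 0.046948.
Hence σ₀² = 1/0.046948 ≈ 21.3.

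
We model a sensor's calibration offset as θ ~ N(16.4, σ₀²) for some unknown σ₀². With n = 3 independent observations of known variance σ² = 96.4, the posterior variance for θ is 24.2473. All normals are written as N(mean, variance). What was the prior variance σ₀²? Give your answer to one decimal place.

σ₀² = 98.8

For the Normal–Normal model with known σ², precisions add: τ_n = τ₀ + n/σ².
So 1/σ₀² = 1/24.2473 − 3/96.4 = 0.041242 − 0.031120 = 0.010122.
Hence σ₀² = 1/0.010122 ≈ 98.8.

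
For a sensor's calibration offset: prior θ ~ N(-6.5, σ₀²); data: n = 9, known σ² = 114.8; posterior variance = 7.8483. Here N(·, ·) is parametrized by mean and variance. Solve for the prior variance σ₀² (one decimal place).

Posterior precision equals prior precision plus data precision: 1/σ_n² = 1/σ₀² + n/σ².
So 1/σ₀² = 1/7.8483 − 9/114.8 = 0.127416 − 0.078397 = 0.049019.
Hence σ₀² = 1/0.049019 ≈ 20.4.

σ₀² = 20.4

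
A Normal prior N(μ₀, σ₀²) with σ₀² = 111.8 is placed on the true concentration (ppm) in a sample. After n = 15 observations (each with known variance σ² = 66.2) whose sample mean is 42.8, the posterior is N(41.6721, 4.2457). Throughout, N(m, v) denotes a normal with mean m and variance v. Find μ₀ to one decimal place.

μ₀ = 13.1

The posterior mean is a precision-weighted average: μ_n = (τ₀μ₀ + τ_data·x̄)/(τ₀+τ_data), with τ₀=1/σ₀² and τ_data=n/σ².
Here τ₀ = 1/111.8 = 0.008945 and τ_data = 15/66.2 = 0.226586, so τ_n = 0.235531.
Rearranging for μ₀: μ₀ = (μ_n·τ_n − τ_data·x̄)/τ₀ = (41.6721·0.235531 − 0.226586·42.8) / 0.008945 = 0.117191/0.008945 ≈ 13.1.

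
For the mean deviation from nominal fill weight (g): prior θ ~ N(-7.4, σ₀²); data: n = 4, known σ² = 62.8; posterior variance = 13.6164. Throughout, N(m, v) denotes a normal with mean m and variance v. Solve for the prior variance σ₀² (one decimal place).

Posterior precision equals prior precision plus data precision: 1/σ_n² = 1/σ₀² + n/σ².
So 1/σ₀² = 1/13.6164 − 4/62.8 = 0.073441 − 0.063694 = 0.009747.
Hence σ₀² = 1/0.009747 ≈ 102.6.

σ₀² = 102.6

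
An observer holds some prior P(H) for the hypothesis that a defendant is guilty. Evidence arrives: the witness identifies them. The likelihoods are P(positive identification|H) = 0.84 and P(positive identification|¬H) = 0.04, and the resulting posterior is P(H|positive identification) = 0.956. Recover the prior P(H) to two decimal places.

In odds form, posterior odds = prior odds × likelihood ratio, so prior odds = posterior odds ÷ LR.
Posterior odds = 0.956/(1−0.956) = 21.7273. LR = 0.84/0.04 = 21.0000.
Prior odds = 21.7273/21.0000 = 1.0346, so P(H) = 1.0346/(1+1.0346) ≈ 0.51.

P(H) = 0.51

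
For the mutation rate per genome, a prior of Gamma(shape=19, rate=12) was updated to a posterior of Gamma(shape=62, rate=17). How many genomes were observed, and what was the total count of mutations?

n = 5 genomes with total 43 mutations

A Gamma(α, β) prior (rate parametrization) on a Poisson rate with n observations summing to S gives posterior Gamma(α+S, β+n).
Matching: Σxᵢ = 62 − 19 = 43 and n = 17 − 12 = 5.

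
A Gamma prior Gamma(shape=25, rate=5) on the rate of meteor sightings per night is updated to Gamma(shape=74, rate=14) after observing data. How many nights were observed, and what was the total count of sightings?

A Gamma(α, β) prior (rate parametrization) on a Poisson rate with n observations summing to S gives posterior Gamma(α+S, β+n).
Matching: Σxᵢ = 74 − 25 = 49 and n = 14 − 5 = 9.

n = 9 nights with total 49 sightings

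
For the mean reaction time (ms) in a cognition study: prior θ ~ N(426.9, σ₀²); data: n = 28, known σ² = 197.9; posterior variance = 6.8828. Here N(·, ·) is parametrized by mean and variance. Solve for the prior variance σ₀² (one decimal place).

σ₀² = 262.9

For the Normal–Normal model with known σ², precisions add: τ_n = τ₀ + n/σ².
So 1/σ₀² = 1/6.8828 − 28/197.9 = 0.145290 − 0.141486 = 0.003804.
Hence σ₀² = 1/0.003804 ≈ 262.9.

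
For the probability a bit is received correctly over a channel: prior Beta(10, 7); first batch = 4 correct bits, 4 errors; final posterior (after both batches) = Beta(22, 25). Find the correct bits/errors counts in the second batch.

Because Beta–binomial updating is additive in the counts, the combined data contributed (α_post−α_prior, β_post−β_prior) successes and failures.
Total across both batches: 22−10=12 correct bits, 25−7=18 errors.
Subtract the first batch: 12−4=8 correct bits and 18−4=14 errors.

8 correct bits and 14 errors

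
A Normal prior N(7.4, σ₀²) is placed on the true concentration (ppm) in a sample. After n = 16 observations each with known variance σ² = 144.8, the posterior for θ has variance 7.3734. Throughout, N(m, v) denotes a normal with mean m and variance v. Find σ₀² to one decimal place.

Posterior precision equals prior precision plus data precision: 1/σ_n² = 1/σ₀² + n/σ².
So 1/σ₀² = 1/7.3734 − 16/144.8 = 0.135623 − 0.110497 = 0.025126.
Hence σ₀² = 1/0.025126 ≈ 39.8.

σ₀² = 39.8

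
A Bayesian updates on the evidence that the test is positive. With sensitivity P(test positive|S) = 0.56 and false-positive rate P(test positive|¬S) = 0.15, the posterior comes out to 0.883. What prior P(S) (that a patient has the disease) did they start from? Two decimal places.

P(S) = 0.67

In odds form, posterior odds = prior odds × likelihood ratio, so prior odds = posterior odds ÷ LR.
Posterior odds = 0.883/(1−0.883) = 7.5470. LR = 0.56/0.15 = 3.7333.
Prior odds = 7.5470/3.7333 = 2.0215, so P(S) = 2.0215/(1+2.0215) ≈ 0.67.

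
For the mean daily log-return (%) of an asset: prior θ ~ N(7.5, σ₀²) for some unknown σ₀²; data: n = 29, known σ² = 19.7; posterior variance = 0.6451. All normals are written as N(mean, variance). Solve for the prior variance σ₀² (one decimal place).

σ₀² = 12.8

Posterior precision equals prior precision plus data precision: 1/σ_n² = 1/σ₀² + n/σ².
So 1/σ₀² = 1/0.6451 − 29/19.7 = 1.550147 − 1.472081 = 0.078066.
Hence σ₀² = 1/0.078066 ≈ 12.8.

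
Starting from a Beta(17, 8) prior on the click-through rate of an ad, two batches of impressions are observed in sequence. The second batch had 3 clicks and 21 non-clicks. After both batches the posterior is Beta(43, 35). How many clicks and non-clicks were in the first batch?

Sequential conjugate updates are equivalent to a single update on the pooled data, so total successes = posterior α − prior α and total failures = posterior β − prior β.
Total across both batches: 43−17=26 clicks, 35−8=27 non-clicks.
Subtract the second batch: 26−3=23 clicks and 27−21=6 non-clicks.

23 clicks and 6 non-clicks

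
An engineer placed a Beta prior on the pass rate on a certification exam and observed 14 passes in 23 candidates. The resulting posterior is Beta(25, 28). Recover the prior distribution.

Beta is conjugate to the binomial likelihood: posterior = Beta(α+s, β+f).
Subtract the data counts: 25−14=11, 28−9=19.

Beta(11, 19)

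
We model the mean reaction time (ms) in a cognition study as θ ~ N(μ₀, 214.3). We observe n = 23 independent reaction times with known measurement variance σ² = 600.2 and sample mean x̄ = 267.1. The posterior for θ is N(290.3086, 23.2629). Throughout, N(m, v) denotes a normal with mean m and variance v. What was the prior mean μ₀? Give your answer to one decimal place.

μ₀ = 480.9

The posterior mean is a precision-weighted average: μ_n = (τ₀μ₀ + τ_data·x̄)/(τ₀+τ_data), with τ₀=1/σ₀² and τ_data=n/σ².
Here τ₀ = 1/214.3 = 0.004666 and τ_data = 23/600.2 = 0.038321, so τ_n = 0.042987.
Rearranging for μ₀: μ₀ = (μ_n·τ_n − τ_data·x̄)/τ₀ = (290.3086·0.042987 − 0.038321·267.1) / 0.004666 = 2.243957/0.004666 ≈ 480.9.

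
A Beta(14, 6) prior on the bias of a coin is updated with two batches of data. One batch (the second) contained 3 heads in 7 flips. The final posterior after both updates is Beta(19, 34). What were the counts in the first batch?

2 heads and 24 tails

Sequential conjugate updates are equivalent to a single update on the pooled data, so total successes = posterior α − prior α and total failures = posterior β − prior β.
Total across both batches: 19−14=5 heads, 34−6=28 tails.
Subtract the second batch: 5−3=2 heads and 28−4=24 tails.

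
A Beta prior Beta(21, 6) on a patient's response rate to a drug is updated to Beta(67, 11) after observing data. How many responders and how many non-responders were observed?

Beta is conjugate to the binomial likelihood: posterior = Beta(a+s, b+f).
Match parameters: s=67−21=46, f=11−6=5.

46 responders and 5 non-responders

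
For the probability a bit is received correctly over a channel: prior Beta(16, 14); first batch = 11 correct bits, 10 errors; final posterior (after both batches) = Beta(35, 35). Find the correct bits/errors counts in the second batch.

Because Beta–binomial updating is additive in the counts, the combined data contributed (α_post−α_prior, β_post−β_prior) successes and failures.
Total across both batches: 35−16=19 correct bits, 35−14=21 errors.
Subtract the first batch: 19−11=8 correct bits and 21−10=11 errors.

8 correct bits and 11 errors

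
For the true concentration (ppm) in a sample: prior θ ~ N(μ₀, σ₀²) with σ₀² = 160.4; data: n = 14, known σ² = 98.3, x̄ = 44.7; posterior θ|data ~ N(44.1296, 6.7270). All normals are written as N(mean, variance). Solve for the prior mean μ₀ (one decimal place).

μ₀ = 31.1

With known observation variance, the Normal–Normal posterior has precision τ_n = τ₀ + n/σ² and mean μ_n = (τ₀μ₀ + (n/σ²)x̄)/τ_n.
Here τ₀ = 1/160.4 = 0.006234 and τ_data = 14/98.3 = 0.142421, so τ_n = 0.148655.
Rearranging for μ₀: μ₀ = (μ_n·τ_n − τ_data·x̄)/τ₀ = (44.1296·0.148655 − 0.142421·44.7) / 0.006234 = 0.193867/0.006234 ≈ 31.1.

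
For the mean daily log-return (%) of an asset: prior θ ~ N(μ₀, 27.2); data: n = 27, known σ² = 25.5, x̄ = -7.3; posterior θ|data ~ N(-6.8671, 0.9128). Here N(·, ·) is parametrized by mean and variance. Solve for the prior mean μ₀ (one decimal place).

μ₀ = 5.6

The posterior mean is a precision-weighted average: μ_n = (τ₀μ₀ + τ_data·x̄)/(τ₀+τ_data), with τ₀=1/σ₀² and τ_data=n/σ².
Here τ₀ = 1/27.2 = 0.036765 and τ_data = 27/25.5 = 1.058824, so τ_n = 1.095589.
Rearranging for μ₀: μ₀ = (μ_n·τ_n − τ_data·x̄)/τ₀ = (-6.8671·1.095589 − 1.058824·-7.3) / 0.036765 = 0.205896/0.036765 ≈ 5.6.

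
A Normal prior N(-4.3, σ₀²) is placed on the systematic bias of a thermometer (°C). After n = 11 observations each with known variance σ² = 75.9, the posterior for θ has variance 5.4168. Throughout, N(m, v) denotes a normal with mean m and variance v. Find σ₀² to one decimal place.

σ₀² = 25.2

Posterior precision equals prior precision plus data precision: 1/σ_n² = 1/σ₀² + n/σ².
So 1/σ₀² = 1/5.4168 − 11/75.9 = 0.184611 − 0.144928 = 0.039683.
Hence σ₀² = 1/0.039683 ≈ 25.2.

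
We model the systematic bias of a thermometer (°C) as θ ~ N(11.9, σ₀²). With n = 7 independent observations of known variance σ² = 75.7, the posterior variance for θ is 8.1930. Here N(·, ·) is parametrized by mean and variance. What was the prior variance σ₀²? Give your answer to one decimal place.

σ₀² = 33.8

For the Normal–Normal model with known σ², precisions add: τ_n = τ₀ + n/σ².
So 1/σ₀² = 1/8.1930 − 7/75.7 = 0.122055 − 0.092470 = 0.029585.
Hence σ₀² = 1/0.029585 ≈ 33.8.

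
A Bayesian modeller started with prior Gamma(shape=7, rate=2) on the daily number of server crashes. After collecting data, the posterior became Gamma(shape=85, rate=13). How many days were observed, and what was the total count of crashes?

Gamma–Poisson conjugacy: posterior shape = α + Σxᵢ, posterior rate = β + n.
Matching: Σxᵢ = 85 − 7 = 78 and n = 13 − 2 = 11.

n = 11 days with total 78 crashes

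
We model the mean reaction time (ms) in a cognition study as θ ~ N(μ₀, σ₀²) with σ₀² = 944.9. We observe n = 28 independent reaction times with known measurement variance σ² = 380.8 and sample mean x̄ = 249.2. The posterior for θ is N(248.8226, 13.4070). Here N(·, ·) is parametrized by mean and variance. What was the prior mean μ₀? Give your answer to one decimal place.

With known observation variance, the Normal–Normal posterior has precision τ_n = τ₀ + n/σ² and mean μ_n = (τ₀μ₀ + (n/σ²)x̄)/τ_n.
Here τ₀ = 1/944.9 = 0.001058 and τ_data = 28/380.8 = 0.073529, so τ_n = 0.074587.
Rearranging for μ₀: μ₀ = (μ_n·τ_n − τ_data·x̄)/τ₀ = (248.8226·0.074587 − 0.073529·249.2) / 0.001058 = 0.235504/0.001058 ≈ 222.6.

μ₀ = 222.6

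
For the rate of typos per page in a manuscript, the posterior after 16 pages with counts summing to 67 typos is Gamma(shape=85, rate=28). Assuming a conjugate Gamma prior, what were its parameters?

Gamma–Poisson conjugacy: posterior shape = α + Σxᵢ, posterior rate = β + n.
So α = 85 − 67 = 18 and β = 28 − 16 = 12.

Gamma(shape=18, rate=12)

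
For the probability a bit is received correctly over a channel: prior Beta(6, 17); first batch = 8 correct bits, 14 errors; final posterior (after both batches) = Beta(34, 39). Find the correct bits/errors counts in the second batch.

20 correct bits and 8 errors

Sequential conjugate updates are equivalent to a single update on the pooled data, so total successes = posterior α − prior α and total failures = posterior β − prior β.
Total across both batches: 34−6=28 correct bits, 39−17=22 errors.
Subtract the first batch: 28−8=20 correct bits and 22−14=8 errors.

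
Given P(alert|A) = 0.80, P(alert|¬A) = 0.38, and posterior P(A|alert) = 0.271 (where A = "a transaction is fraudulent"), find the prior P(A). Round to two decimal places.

Bayes' rule in odds form gives O(A|E) = O(A)·[P(E|A)/P(E|¬A)], hence O(A) = O(A|E)/LR.
Posterior odds = 0.271/(1−0.271) = 0.3717. LR = 0.80/0.38 = 2.1053.
Prior odds = 0.3717/2.1053 = 0.1766, so P(A) = 0.1766/(1+0.1766) ≈ 0.15.

P(A) = 0.15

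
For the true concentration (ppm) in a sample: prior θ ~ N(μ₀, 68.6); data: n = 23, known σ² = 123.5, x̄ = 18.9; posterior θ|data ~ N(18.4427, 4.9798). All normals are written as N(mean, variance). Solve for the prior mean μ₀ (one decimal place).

The posterior mean is a precision-weighted average: μ_n = (τ₀μ₀ + τ_data·x̄)/(τ₀+τ_data), with τ₀=1/σ₀² and τ_data=n/σ².
Here τ₀ = 1/68.6 = 0.014577 and τ_data = 23/123.5 = 0.186235, so τ_n = 0.200812.
Rearranging for μ₀: μ₀ = (μ_n·τ_n − τ_data·x̄)/τ₀ = (18.4427·0.200812 − 0.186235·18.9) / 0.014577 = 0.183674/0.014577 ≈ 12.6.

μ₀ = 12.6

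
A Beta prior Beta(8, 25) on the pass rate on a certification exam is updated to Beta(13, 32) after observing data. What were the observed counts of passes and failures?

Beta is conjugate to the binomial likelihood: posterior = Beta(a+s, b+f).
Match parameters: s=13−8=5, f=32−25=7.

5 passes and 7 failures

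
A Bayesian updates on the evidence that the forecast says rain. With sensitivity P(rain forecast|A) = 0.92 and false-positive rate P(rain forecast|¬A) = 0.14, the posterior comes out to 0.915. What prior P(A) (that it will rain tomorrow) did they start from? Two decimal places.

In odds form, posterior odds = prior odds × likelihood ratio, so prior odds = posterior odds ÷ LR.
Posterior odds = 0.915/(1−0.915) = 10.7647. LR = 0.92/0.14 = 6.5714.
Prior odds = 10.7647/6.5714 = 1.6381, so P(A) = 1.6381/(1+1.6381) ≈ 0.62.

P(A) = 0.62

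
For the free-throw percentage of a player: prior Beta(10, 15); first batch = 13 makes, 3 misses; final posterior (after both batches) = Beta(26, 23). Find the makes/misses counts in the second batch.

3 makes and 5 misses

Sequential conjugate updates are equivalent to a single update on the pooled data, so total successes = posterior α − prior α and total failures = posterior β − prior β.
Total across both batches: 26−10=16 makes, 23−15=8 misses.
Subtract the first batch: 16−13=3 makes and 8−3=5 misses.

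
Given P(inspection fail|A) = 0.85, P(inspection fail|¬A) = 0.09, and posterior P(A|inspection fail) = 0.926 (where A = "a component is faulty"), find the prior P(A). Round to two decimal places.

In odds form, posterior odds = prior odds × likelihood ratio, so prior odds = posterior odds ÷ LR.
Posterior odds = 0.926/(1−0.926) = 12.5135. LR = 0.85/0.09 = 9.4444.
Prior odds = 12.5135/9.4444 = 1.3250, so P(A) = 1.3250/(1+1.3250) ≈ 0.57.

P(A) = 0.57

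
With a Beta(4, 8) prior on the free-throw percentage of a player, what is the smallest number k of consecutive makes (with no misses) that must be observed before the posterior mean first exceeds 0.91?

k = 77

After k makes and 0 misses the posterior is Beta(4+k, 8), with mean (4+k)/(4+8+k).
Set (4+k)/(12+k) > 0.91 and solve: k > (0.91·12 − 4)/(1 − 0.91) = 76.889.
The smallest integer exceeding 76.889 is 77.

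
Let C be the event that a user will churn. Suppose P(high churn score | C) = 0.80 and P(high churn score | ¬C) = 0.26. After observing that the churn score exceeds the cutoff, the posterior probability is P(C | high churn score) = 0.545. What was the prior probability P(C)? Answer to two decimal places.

P(C) = 0.28

In odds form, posterior odds = prior odds × likelihood ratio, so prior odds = posterior odds ÷ LR.
Posterior odds = 0.545/(1−0.545) = 1.1978. LR = 0.80/0.26 = 3.0769.
Prior odds = 1.1978/3.0769 = 0.3893, so P(C) = 0.3893/(1+0.3893) ≈ 0.28.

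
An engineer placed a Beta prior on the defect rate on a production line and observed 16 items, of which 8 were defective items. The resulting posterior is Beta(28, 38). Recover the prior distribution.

Beta is conjugate to the binomial likelihood: posterior = Beta(α+s, β+f).
So α = 28 − 8 = 20 and β = 38 − 8 = 30.

Beta(20, 30)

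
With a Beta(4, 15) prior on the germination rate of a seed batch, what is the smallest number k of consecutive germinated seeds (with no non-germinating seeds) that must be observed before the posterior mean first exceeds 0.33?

k = 4

After k germinated seeds and 0 non-germinating seeds the posterior is Beta(4+k, 15), with mean (4+k)/(4+15+k).
Set (4+k)/(19+k) > 0.33 and solve: k > (0.33·19 − 4)/(1 − 0.33) = 3.388.
The smallest integer exceeding 3.388 is 4, and checking k=4: (8)/(23) = 0.3478 > 0.33.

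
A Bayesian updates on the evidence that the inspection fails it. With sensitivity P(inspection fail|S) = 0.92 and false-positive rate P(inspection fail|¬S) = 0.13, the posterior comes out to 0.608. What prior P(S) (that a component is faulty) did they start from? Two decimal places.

In odds form, posterior odds = prior odds × likelihood ratio, so prior odds = posterior odds ÷ LR.
Posterior odds = 0.608/(1−0.608) = 1.5510. LR = 0.92/0.13 = 7.0769.
Prior odds = 1.5510/7.0769 = 0.2192, so P(S) = 0.2192/(1+0.2192) ≈ 0.18.

P(S) = 0.18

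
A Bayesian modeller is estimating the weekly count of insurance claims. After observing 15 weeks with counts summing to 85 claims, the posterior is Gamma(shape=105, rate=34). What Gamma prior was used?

A Gamma(α, β) prior (rate parametrization) on a Poisson rate with n observations summing to S gives posterior Gamma(α+S, β+n).
So α = 105 − 85 = 20 and β = 34 − 15 = 19.

Gamma(shape=20, rate=19)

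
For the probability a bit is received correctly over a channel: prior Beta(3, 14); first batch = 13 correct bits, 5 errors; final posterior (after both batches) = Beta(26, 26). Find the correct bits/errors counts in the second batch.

10 correct bits and 7 errors

Sequential conjugate updates are equivalent to a single update on the pooled data, so total successes = posterior α − prior α and total failures = posterior β − prior β.
Total across both batches: 26−3=23 correct bits, 26−14=12 errors.
Subtract the first batch: 23−13=10 correct bits and 12−5=7 errors.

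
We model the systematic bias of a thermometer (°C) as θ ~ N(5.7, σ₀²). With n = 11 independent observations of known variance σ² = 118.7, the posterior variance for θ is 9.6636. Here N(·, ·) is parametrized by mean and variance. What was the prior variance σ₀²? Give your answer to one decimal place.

σ₀² = 92.5

Posterior precision equals prior precision plus data precision: 1/σ_n² = 1/σ₀² + n/σ².
So 1/σ₀² = 1/9.6636 − 11/118.7 = 0.103481 − 0.092671 = 0.010810.
Hence σ₀² = 1/0.010810 ≈ 92.5.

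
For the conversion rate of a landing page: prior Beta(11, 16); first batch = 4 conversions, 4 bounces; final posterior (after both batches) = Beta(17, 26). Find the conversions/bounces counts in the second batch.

2 conversions and 6 bounces

Because Beta–binomial updating is additive in the counts, the combined data contributed (α_post−α_prior, β_post−β_prior) successes and failures.
Total across both batches: 17−11=6 conversions, 26−16=10 bounces.
Subtract the first batch: 6−4=2 conversions and 10−4=6 bounces.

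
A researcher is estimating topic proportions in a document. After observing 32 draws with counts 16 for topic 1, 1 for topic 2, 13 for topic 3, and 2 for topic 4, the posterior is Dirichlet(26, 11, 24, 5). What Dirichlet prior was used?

Dirichlet(10, 10, 11, 3)

For a Dirichlet(α) prior with multinomial counts c, the posterior is Dirichlet(α + c) componentwise.
Subtract each count from the matching posterior parameter: 26−16=10, 11−1=10, 24−13=11, 5−2=3.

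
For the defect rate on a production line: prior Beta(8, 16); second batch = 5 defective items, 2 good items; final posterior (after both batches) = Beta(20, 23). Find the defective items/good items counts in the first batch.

Because Beta–binomial updating is additive in the counts, the combined data contributed (α_post−α_prior, β_post−β_prior) successes and failures.
Total across both batches: 20−8=12 defective items, 23−16=7 good items.
Subtract the second batch: 12−5=7 defective items and 7−2=5 good items.

7 defective items and 5 good items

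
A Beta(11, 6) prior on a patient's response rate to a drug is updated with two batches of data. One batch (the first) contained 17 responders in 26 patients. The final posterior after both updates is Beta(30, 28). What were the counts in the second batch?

2 responders and 13 non-responders

Sequential conjugate updates are equivalent to a single update on the pooled data, so total successes = posterior α − prior α and total failures = posterior β − prior β.
Total across both batches: 30−11=19 responders, 28−6=22 non-responders.
Subtract the first batch: 19−17=2 responders and 22−9=13 non-responders.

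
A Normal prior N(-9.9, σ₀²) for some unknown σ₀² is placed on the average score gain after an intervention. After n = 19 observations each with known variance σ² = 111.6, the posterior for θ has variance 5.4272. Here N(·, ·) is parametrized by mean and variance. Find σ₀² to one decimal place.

σ₀² = 71.4

Posterior precision equals prior precision plus data precision: 1/σ_n² = 1/σ₀² + n/σ².
So 1/σ₀² = 1/5.4272 − 19/111.6 = 0.184257 − 0.170251 = 0.014006.
Hence σ₀² = 1/0.014006 ≈ 71.4.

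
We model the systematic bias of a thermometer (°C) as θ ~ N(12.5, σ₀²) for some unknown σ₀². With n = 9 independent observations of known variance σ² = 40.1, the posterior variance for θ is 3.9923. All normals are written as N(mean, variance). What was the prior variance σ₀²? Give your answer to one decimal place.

Posterior precision equals prior precision plus data precision: 1/σ_n² = 1/σ₀² + n/σ².
So 1/σ₀² = 1/3.9923 − 9/40.1 = 0.250482 − 0.224439 = 0.026043.
Hence σ₀² = 1/0.026043 ≈ 38.4.

σ₀² = 38.4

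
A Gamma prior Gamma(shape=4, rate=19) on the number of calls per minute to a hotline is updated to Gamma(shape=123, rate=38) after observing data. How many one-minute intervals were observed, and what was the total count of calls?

A Gamma(α, β) prior (rate parametrization) on a Poisson rate with n observations summing to S gives posterior Gamma(α+S, β+n).
Matching: Σxᵢ = 123 − 4 = 119 and n = 38 − 19 = 19.

n = 19 one-minute intervals with total 119 calls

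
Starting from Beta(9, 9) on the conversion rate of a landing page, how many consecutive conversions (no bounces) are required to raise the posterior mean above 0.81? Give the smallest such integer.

After k conversions and 0 bounces the posterior is Beta(9+k, 9), with mean (9+k)/(9+9+k).
Set (9+k)/(18+k) > 0.81 and solve: k > (0.81·18 − 9)/(1 − 0.81) = 29.368.
The smallest integer exceeding 29.368 is 30, and checking k=30: (39)/(48) = 0.8125 > 0.81.

k = 30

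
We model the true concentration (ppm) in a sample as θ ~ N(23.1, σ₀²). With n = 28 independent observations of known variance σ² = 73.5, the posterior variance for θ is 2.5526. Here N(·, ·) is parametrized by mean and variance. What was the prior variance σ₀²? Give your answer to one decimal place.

For the Normal–Normal model with known σ², precisions add: τ_n = τ₀ + n/σ².
So 1/σ₀² = 1/2.5526 − 28/73.5 = 0.391757 − 0.380952 = 0.010805.
Hence σ₀² = 1/0.010805 ≈ 92.5.

σ₀² = 92.5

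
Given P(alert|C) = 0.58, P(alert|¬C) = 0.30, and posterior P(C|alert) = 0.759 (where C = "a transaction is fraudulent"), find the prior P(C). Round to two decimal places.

P(C) = 0.62

Bayes' rule in odds form gives O(C|E) = O(C)·[P(E|C)/P(E|¬C)], hence O(C) = O(C|E)/LR.
Posterior odds = 0.759/(1−0.759) = 3.1494. LR = 0.58/0.30 = 1.9333.
Prior odds = 3.1494/1.9333 = 1.6290, so P(C) = 1.6290/(1+1.6290) ≈ 0.62.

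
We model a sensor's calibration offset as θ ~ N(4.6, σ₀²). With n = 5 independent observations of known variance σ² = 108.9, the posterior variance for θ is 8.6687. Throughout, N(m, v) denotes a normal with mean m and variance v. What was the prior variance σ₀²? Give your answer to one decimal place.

Posterior precision equals prior precision plus data precision: 1/σ_n² = 1/σ₀² + n/σ².
So 1/σ₀² = 1/8.6687 − 5/108.9 = 0.115358 − 0.045914 = 0.069444.
Hence σ₀² = 1/0.069444 ≈ 14.4.

σ₀² = 14.4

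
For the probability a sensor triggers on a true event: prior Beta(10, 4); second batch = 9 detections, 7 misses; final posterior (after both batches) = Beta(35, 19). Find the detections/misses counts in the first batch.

16 detections and 8 misses

Because Beta–binomial updating is additive in the counts, the combined data contributed (α_post−α_prior, β_post−β_prior) successes and failures.
Total across both batches: 35−10=25 detections, 19−4=15 misses.
Subtract the second batch: 25−9=16 detections and 15−7=8 misses.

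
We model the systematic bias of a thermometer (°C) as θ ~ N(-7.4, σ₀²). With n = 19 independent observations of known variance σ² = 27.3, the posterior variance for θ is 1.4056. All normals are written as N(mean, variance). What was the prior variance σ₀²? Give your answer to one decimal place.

Posterior precision equals prior precision plus data precision: 1/σ_n² = 1/σ₀² + n/σ².
So 1/σ₀² = 1/1.4056 − 19/27.3 = 0.711440 − 0.695971 = 0.015469.
Hence σ₀² = 1/0.015469 ≈ 64.6.

σ₀² = 64.6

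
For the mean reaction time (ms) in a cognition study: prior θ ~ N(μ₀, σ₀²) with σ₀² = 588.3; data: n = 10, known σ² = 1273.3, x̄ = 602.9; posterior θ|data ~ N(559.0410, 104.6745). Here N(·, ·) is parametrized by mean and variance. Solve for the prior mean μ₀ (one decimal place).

The posterior mean is a precision-weighted average: μ_n = (τ₀μ₀ + τ_data·x̄)/(τ₀+τ_data), with τ₀=1/σ₀² and τ_data=n/σ².
Here τ₀ = 1/588.3 = 0.001700 and τ_data = 10/1273.3 = 0.007854, so τ_n = 0.009554.
Rearranging for μ₀: μ₀ = (μ_n·τ_n − τ_data·x̄)/τ₀ = (559.0410·0.009554 − 0.007854·602.9) / 0.001700 = 0.605901/0.001700 ≈ 356.4.

μ₀ = 356.4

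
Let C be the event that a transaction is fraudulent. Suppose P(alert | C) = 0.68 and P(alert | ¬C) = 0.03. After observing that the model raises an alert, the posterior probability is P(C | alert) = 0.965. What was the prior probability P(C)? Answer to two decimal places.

In odds form, posterior odds = prior odds × likelihood ratio, so prior odds = posterior odds ÷ LR.
Posterior odds = 0.965/(1−0.965) = 27.5714. LR = 0.68/0.03 = 22.6667.
Prior odds = 27.5714/22.6667 = 1.2164, so P(C) = 1.2164/(1+1.2164) ≈ 0.55.

P(C) = 0.55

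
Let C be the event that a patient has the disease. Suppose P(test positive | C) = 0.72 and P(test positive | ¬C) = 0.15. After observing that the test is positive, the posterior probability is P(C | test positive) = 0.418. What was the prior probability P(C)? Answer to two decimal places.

In odds form, posterior odds = prior odds × likelihood ratio, so prior odds = posterior odds ÷ LR.
Posterior odds = 0.418/(1−0.418) = 0.7182. LR = 0.72/0.15 = 4.8000.
Prior odds = 0.7182/4.8000 = 0.1496, so P(C) = 0.1496/(1+0.1496) ≈ 0.13.

P(C) = 0.13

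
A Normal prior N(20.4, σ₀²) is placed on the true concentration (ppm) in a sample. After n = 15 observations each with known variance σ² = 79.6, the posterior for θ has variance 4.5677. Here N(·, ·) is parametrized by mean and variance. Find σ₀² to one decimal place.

σ₀² = 32.8

For the Normal–Normal model with known σ², precisions add: τ_n = τ₀ + n/σ².
So 1/σ₀² = 1/4.5677 − 15/79.6 = 0.218929 − 0.188442 = 0.030487.
Hence σ₀² = 1/0.030487 ≈ 32.8.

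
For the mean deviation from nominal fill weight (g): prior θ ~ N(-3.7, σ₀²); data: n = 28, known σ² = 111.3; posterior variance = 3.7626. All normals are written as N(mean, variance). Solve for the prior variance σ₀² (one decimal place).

For the Normal–Normal model with known σ², precisions add: τ_n = τ₀ + n/σ².
So 1/σ₀² = 1/3.7626 − 28/111.3 = 0.265774 − 0.251572 = 0.014202.
Hence σ₀² = 1/0.014202 ≈ 70.4.

σ₀² = 70.4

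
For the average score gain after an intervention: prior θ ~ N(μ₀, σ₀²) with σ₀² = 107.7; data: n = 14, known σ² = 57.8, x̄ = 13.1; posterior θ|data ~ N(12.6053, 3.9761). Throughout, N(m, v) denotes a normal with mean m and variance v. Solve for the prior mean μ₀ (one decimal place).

The posterior mean is a precision-weighted average: μ_n = (τ₀μ₀ + τ_data·x̄)/(τ₀+τ_data), with τ₀=1/σ₀² and τ_data=n/σ².
Here τ₀ = 1/107.7 = 0.009285 and τ_data = 14/57.8 = 0.242215, so τ_n = 0.251500.
Rearranging for μ₀: μ₀ = (μ_n·τ_n − τ_data·x̄)/τ₀ = (12.6053·0.251500 − 0.242215·13.1) / 0.009285 = -0.002784/0.009285 ≈ -0.3.

μ₀ = -0.3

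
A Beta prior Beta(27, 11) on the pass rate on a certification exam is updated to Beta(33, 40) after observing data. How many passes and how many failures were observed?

6 passes and 29 failures

A Beta(a, b) prior with s successes and f failures in binomial data gives a Beta(a+s, b+f) posterior.
Match parameters: s=33−27=6, f=40−11=29.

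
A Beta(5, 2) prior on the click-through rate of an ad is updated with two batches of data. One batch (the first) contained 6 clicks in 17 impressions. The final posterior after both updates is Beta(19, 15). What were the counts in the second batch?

Because Beta–binomial updating is additive in the counts, the combined data contributed (α_post−α_prior, β_post−β_prior) successes and failures.
Total across both batches: 19−5=14 clicks, 15−2=13 non-clicks.
Subtract the first batch: 14−6=8 clicks and 13−11=2 non-clicks.

8 clicks and 2 non-clicks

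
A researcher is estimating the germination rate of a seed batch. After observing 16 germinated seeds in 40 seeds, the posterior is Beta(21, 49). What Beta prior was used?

A Beta(α, β) prior with s successes and f failures in binomial data gives a Beta(α+s, β+f) posterior.
So α = 21 − 16 = 5 and β = 49 − 24 = 25.

Beta(5, 25)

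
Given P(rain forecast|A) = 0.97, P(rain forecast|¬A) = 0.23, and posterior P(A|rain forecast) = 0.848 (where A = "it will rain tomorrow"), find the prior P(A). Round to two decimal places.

P(A) = 0.57

In odds form, posterior odds = prior odds × likelihood ratio, so prior odds = posterior odds ÷ LR.
Posterior odds = 0.848/(1−0.848) = 5.5789. LR = 0.97/0.23 = 4.2174.
Prior odds = 5.5789/4.2174 = 1.3228, so P(A) = 1.3228/(1+1.3228) ≈ 0.57.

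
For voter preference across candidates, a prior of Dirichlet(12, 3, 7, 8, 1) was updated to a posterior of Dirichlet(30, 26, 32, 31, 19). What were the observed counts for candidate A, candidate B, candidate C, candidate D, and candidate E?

For a Dirichlet(α) prior with multinomial counts c, the posterior is Dirichlet(α + c) componentwise.
Counts are posterior − prior componentwise: 30−12=18, 26−3=23, 32−7=25, 31−8=23, 19−1=18.

counts (18, 23, 25, 23, 18)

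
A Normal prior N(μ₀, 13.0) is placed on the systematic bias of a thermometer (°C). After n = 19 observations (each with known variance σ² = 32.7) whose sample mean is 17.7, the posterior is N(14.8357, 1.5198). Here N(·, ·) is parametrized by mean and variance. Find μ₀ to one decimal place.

μ₀ = -6.8

The posterior mean is a precision-weighted average: μ_n = (τ₀μ₀ + τ_data·x̄)/(τ₀+τ_data), with τ₀=1/σ₀² and τ_data=n/σ².
Here τ₀ = 1/13.0 = 0.076923 and τ_data = 19/32.7 = 0.581040, so τ_n = 0.657963.
Rearranging for μ₀: μ₀ = (μ_n·τ_n − τ_data·x̄)/τ₀ = (14.8357·0.657963 − 0.581040·17.7) / 0.076923 = -0.523066/0.076923 ≈ -6.8.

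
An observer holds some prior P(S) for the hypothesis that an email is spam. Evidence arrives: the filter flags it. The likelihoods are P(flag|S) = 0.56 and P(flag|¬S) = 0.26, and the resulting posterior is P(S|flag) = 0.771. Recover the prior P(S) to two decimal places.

Bayes' rule in odds form gives O(S|E) = O(S)·[P(E|S)/P(E|¬S)], hence O(S) = O(S|E)/LR.
Posterior odds = 0.771/(1−0.771) = 3.3668. LR = 0.56/0.26 = 2.1538.
Prior odds = 3.3668/2.1538 = 1.5632, so P(S) = 1.5632/(1+1.5632) ≈ 0.61.

P(S) = 0.61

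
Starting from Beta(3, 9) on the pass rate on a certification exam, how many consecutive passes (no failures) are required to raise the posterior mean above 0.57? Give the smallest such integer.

After k passes and 0 failures the posterior is Beta(3+k, 9), with mean (3+k)/(3+9+k).
Set (3+k)/(12+k) > 0.57 and solve: k > (0.57·12 − 3)/(1 − 0.57) = 8.930.
The smallest integer exceeding 8.930 is 9.

k = 9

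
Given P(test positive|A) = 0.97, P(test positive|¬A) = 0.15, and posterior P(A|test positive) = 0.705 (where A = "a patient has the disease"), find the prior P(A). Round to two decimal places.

Bayes' rule in odds form gives O(A|E) = O(A)·[P(E|A)/P(E|¬A)], hence O(A) = O(A|E)/LR.
Posterior odds = 0.705/(1−0.705) = 2.3898. LR = 0.97/0.15 = 6.4667.
Prior odds = 2.3898/6.4667 = 0.3696, so P(A) = 0.3696/(1+0.3696) ≈ 0.27.

P(A) = 0.27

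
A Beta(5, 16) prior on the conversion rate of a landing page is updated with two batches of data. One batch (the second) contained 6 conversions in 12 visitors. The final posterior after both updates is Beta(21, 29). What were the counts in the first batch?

10 conversions and 7 bounces

Because Beta–binomial updating is additive in the counts, the combined data contributed (α_post−α_prior, β_post−β_prior) successes and failures.
Total across both batches: 21−5=16 conversions, 29−16=13 bounces.
Subtract the second batch: 16−6=10 conversions and 13−6=7 bounces.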